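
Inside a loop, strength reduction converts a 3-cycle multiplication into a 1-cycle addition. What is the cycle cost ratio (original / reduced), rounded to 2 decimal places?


Ratio = mult_cost / add_cost = 3 / 1 = 3.0

3.0


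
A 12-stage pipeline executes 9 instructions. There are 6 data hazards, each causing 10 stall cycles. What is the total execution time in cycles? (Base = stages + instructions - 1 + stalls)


Base cycles = 12 + 9 - 1 = 20
Total stalls = 6 * 10 = 60
Total = 20 + 60 = 80

80


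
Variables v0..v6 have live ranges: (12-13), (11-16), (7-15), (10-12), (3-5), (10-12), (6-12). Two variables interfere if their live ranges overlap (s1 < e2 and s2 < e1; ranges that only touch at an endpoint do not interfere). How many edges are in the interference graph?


Check all pairs for overlapping intervals.
Two intervals (s1,e1) and (s2,e2) overlap if s1 < e2 and s2 < e1.
v0 (12-13) vs v1..v6: overlaps v1, v2 -> 2
v1 (11-16) vs v2..v6: overlaps v2, v3, v5, v6 -> 4
v2 (7-15) vs v3..v6: overlaps v3, v5, v6 -> 3
v3 (10-12) vs v4..v6: overlaps v5, v6 -> 2
v4 (3-5) vs v5..v6: overlaps none -> 0
v5 (10-12) vs v6: overlaps v6 -> 1
Total overlapping pairs = 2 + 4 + 3 + 2 + 0 + 1 = 12

12


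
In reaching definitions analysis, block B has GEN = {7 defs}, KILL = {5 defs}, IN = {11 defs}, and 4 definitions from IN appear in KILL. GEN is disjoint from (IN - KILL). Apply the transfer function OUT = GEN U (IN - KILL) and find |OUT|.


IN - KILL: 11 - 4 = 7 surviving definitions
OUT = GEN + surviving = 7 + 7 = 14

14


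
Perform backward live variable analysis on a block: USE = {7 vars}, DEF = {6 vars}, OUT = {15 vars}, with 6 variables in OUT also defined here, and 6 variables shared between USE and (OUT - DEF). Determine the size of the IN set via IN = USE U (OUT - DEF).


OUT - DEF: 15 - 6 = 9
|IN| = |USE| + |OUT - DEF| - |USE ∩ (OUT - DEF)| = 7 + 9 - 6 = 10

10


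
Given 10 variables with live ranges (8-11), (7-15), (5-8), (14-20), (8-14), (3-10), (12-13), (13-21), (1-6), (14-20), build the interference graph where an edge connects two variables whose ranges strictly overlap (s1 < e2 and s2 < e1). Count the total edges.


Check all pairs for overlapping intervals.
Two intervals (s1,e1) and (s2,e2) overlap if s1 < e2 and s2 < e1.
v0 (8-11) vs v1..v9: overlaps v1, v4, v5 -> 3
v1 (7-15) vs v2..v9: overlaps v2, v3, v4, v5, v6, v7, v9 -> 7
v2 (5-8) vs v3..v9: overlaps v5, v8 -> 2
v3 (14-20) vs v4..v9: overlaps v7, v9 -> 2
v4 (8-14) vs v5..v9: overlaps v5, v6, v7 -> 3
v5 (3-10) vs v6..v9: overlaps v8 -> 1
v6 (12-13) vs v7..v9: overlaps none -> 0
v7 (13-21) vs v8..v9: overlaps v9 -> 1
v8 (1-6) vs v9: overlaps none -> 0
Total overlapping pairs = 3 + 7 + 2 + 2 + 3 + 1 + 0 + 1 + 0 = 19

19


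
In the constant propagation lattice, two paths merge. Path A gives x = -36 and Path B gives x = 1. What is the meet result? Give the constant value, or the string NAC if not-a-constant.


Meet operation: if both paths give the same constant, result is that constant; if they differ, result is NAC (not-a-constant).
Path A: -36, Path B: 1 -> differ
Result: not-a-constant -> NAC

NAC


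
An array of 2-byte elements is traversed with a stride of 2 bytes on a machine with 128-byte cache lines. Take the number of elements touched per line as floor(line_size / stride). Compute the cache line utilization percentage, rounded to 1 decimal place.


Elements per cache line = floor(128 / 2) = 64
Bytes used = 64 * 2 = 128
Utilization = 128 / 128 * 100 = 100.0%

100.0


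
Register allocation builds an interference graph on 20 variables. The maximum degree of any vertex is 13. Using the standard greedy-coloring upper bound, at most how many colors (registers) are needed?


Greedy coloring never needs more than (max_degree + 1) colors: when coloring a vertex, at most max_degree neighbors are already colored.
Upper bound = 13 + 1 = 14

14


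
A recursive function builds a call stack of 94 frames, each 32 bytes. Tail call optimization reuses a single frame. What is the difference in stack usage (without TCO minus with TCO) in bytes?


Without TCO: 94 * 32 = 3008 bytes
With TCO: reuse 1 frame = 32 bytes
Savings = 3008 - 32 = 2976

2976


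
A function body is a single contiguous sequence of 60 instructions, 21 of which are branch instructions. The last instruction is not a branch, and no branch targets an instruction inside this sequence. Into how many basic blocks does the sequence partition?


With no in-sequence branch targets, the leaders are the first instruction plus the instruction after each branch.
Number of basic blocks = branches + 1
= 21 + 1 = 22

22


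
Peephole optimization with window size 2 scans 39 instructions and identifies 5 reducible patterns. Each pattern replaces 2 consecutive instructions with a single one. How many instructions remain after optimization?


Each match removes 1 instructions.
Total removed = 5 * 1 = 5
Remaining = 39 - 5 = 34

34


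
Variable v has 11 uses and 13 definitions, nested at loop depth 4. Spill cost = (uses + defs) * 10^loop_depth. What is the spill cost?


uses + defs = 11 + 13 = 24
10^4 = 10000
Spill cost = 24 * 10000 = 240000

240000


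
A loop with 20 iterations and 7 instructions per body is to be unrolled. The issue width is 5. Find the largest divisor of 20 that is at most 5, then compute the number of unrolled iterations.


Largest divisor of 20 <= 5 is 5
New iterations = 20 / 5 = 4

4


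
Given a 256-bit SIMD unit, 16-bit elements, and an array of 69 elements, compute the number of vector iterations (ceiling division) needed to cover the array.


Width = 256 / 16 = 16 elements per vector op
Iterations = ceil(69 / 16) = 5

5


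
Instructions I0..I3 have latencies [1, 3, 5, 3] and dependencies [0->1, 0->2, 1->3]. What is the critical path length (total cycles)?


Compute longest path through dependency graph: dist(Ik) = max over predecessors of dist + latency(Ik).
dist(I0) = latency 1 = 1
dist(I1) = dist(I0) + 3 = 1 + 3 = 4
dist(I2) = dist(I0) + 5 = 1 + 5 = 6
dist(I3) = dist(I1) + 3 = 4 + 3 = 7
Critical path = max dist = 7

7


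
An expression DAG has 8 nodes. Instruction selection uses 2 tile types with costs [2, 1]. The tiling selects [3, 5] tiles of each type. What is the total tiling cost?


Total cost = sum(count_i * cost_i)
= 3*2 + 5*1
= 11

11


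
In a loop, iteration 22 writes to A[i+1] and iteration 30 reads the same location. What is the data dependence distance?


Distance = read iteration - write iteration
= 30 - 22 = 8

8


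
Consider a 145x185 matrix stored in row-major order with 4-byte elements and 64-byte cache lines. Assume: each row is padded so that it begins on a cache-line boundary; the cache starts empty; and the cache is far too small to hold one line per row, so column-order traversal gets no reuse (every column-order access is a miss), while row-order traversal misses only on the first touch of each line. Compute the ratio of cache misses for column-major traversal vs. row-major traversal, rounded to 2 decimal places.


Each row occupies 185 * 4 = 740 bytes and starts on a line boundary, so it spans ceil(740 / 64) = 12 cache lines.
Row-major traversal misses (one per line touched): 145 * ceil(185 * 4 / 64) = 1740
Column-major traversal misses (no reuse, every access misses): 145 * 185 = 26825
Ratio = 26825 / 1740 = 15.42

15.42


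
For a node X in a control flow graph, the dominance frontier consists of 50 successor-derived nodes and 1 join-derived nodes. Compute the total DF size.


DF(X) = direct successor contributions + join point contributions
= 50 + 1 = 51

51


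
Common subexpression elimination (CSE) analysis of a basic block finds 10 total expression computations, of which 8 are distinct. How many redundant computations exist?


CSE count = total expressions - unique expressions
= 10 - 8 = 2

2


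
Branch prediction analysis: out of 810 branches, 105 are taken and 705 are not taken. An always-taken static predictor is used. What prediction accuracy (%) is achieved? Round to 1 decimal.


Predictor: always-taken
Correct predictions = 105
Accuracy = 105 / 810 * 100 = 13.0%

13.0


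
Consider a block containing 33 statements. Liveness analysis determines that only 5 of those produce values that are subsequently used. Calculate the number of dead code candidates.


Dead code = total statements - live definitions
= 33 - 5 = 28

28


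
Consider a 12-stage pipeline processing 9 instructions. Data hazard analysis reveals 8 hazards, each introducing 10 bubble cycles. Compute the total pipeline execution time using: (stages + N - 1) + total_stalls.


Base cycles = 12 + 9 - 1 = 20
Total stalls = 8 * 10 = 80
Total = 20 + 80 = 100

100


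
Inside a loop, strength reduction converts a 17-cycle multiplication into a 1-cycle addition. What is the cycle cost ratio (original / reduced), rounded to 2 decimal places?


Ratio = mult_cost / add_cost = 17 / 1 = 17.0

17.0


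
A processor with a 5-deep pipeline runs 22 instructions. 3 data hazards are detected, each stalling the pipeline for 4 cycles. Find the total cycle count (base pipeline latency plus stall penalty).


Base cycles = 5 + 22 - 1 = 26
Total stalls = 3 * 4 = 12
Total = 26 + 12 = 38

38


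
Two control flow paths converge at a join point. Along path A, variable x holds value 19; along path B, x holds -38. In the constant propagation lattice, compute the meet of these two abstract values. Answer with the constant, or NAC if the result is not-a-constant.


Meet operation: if both paths give the same constant, result is that constant; if they differ, result is NAC (not-a-constant).
Path A: 19, Path B: -38 -> differ
Result: not-a-constant -> NAC

NAC


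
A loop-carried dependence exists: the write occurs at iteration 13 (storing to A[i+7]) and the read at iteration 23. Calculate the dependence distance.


Distance = read iteration - write iteration
= 23 - 13 = 10

10


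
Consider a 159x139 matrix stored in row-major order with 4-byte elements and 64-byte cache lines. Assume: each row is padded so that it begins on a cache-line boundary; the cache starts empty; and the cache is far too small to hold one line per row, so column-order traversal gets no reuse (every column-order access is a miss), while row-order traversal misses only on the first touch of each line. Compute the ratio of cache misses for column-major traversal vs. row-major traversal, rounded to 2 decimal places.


Each row occupies 139 * 4 = 556 bytes and starts on a line boundary, so it spans ceil(556 / 64) = 9 cache lines.
Row-major traversal misses (one per line touched): 159 * ceil(139 * 4 / 64) = 1431
Column-major traversal misses (no reuse, every access misses): 159 * 139 = 22101
Ratio = 22101 / 1431 = 15.44

15.44


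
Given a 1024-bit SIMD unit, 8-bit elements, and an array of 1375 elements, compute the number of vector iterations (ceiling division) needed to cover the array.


Width = 1024 / 8 = 128 elements per vector op
Iterations = ceil(1375 / 128) = 11

11


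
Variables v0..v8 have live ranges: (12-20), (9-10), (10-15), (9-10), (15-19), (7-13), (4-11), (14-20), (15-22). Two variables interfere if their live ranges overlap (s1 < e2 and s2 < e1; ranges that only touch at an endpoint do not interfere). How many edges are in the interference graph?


Check all pairs for overlapping intervals.
Two intervals (s1,e1) and (s2,e2) overlap if s1 < e2 and s2 < e1.
v0 (12-20) vs v1..v8: overlaps v2, v4, v5, v7, v8 -> 5
v1 (9-10) vs v2..v8: overlaps v3, v5, v6 -> 3
v2 (10-15) vs v3..v8: overlaps v5, v6, v7 -> 3
v3 (9-10) vs v4..v8: overlaps v5, v6 -> 2
v4 (15-19) vs v5..v8: overlaps v7, v8 -> 2
v5 (7-13) vs v6..v8: overlaps v6 -> 1
v6 (4-11) vs v7..v8: overlaps none -> 0
v7 (14-20) vs v8: overlaps v8 -> 1
Total overlapping pairs = 5 + 3 + 3 + 2 + 2 + 1 + 0 + 1 = 17

17


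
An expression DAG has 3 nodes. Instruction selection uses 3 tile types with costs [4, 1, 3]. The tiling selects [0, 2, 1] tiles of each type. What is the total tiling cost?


Total cost = sum(count_i * cost_i)
= 0*4 + 2*1 + 1*3
= 5

5


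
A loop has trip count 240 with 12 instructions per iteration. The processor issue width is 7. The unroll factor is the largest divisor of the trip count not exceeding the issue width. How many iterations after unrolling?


Largest divisor of 240 <= 7 is 6
New iterations = 240 / 6 = 40

40


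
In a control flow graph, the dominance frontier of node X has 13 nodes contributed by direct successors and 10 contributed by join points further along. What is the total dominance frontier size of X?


DF(X) = direct successor contributions + join point contributions
= 13 + 10 = 23

23


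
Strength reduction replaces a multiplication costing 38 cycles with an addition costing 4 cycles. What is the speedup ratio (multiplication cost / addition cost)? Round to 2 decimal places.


Ratio = mult_cost / add_cost = 38 / 4 = 9.5

9.5


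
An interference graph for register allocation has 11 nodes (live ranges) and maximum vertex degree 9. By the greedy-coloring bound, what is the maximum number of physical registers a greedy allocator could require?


Greedy coloring never needs more than (max_degree + 1) colors: when coloring a vertex, at most max_degree neighbors are already colored.
Upper bound = 9 + 1 = 10

10


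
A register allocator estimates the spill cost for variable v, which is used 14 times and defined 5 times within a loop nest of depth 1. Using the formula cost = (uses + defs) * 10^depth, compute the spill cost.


uses + defs = 14 + 5 = 19
10^1 = 10
Spill cost = 19 * 10 = 190

190


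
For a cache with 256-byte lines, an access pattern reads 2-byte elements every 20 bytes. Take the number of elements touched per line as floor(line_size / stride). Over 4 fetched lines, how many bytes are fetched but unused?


Elements per line = floor(256 / 20) = 12
Bytes used per line = 12 * 2 = 24
Wasted per line = 256 - 24 = 232
Total wasted = 232 * 4 = 928

928


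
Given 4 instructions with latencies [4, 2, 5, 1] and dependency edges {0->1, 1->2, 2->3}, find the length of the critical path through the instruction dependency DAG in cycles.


Compute longest path through dependency graph: dist(Ik) = max over predecessors of dist + latency(Ik).
dist(I0) = latency 4 = 4
dist(I1) = dist(I0) + 2 = 4 + 2 = 6
dist(I2) = dist(I1) + 5 = 6 + 5 = 11
dist(I3) = dist(I2) + 1 = 11 + 1 = 12
Critical path = max dist = 12

12


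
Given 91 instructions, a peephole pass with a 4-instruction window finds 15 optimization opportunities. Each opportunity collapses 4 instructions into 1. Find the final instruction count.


Each match removes 3 instructions.
Total removed = 15 * 3 = 45
Remaining = 91 - 45 = 46

46


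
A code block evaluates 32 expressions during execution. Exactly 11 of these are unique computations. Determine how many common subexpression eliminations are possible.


CSE count = total expressions - unique expressions
= 32 - 11 = 21

21


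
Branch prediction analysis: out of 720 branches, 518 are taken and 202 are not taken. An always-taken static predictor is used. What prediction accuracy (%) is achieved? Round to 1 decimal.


Predictor: always-taken
Correct predictions = 518
Accuracy = 518 / 720 * 100 = 71.9%

71.9


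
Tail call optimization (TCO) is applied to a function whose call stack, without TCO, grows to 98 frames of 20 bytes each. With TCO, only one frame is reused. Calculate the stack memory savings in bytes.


Without TCO: 98 * 20 = 1960 bytes
With TCO: reuse 1 frame = 20 bytes
Savings = 1960 - 20 = 1940

1940


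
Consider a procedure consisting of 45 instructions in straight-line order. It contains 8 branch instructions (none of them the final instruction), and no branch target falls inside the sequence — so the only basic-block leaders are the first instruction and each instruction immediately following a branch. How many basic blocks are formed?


With no in-sequence branch targets, the leaders are the first instruction plus the instruction after each branch.
Number of basic blocks = branches + 1
= 8 + 1 = 9

9


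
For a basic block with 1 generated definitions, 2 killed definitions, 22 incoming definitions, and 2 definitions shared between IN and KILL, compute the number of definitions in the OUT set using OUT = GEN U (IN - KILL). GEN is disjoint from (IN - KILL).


IN - KILL: 22 - 2 = 20 surviving definitions
OUT = GEN + surviving = 1 + 20 = 21

21


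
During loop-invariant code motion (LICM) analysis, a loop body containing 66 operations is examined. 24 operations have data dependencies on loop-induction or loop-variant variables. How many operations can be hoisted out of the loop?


Invariant candidates = total - loop-dependent
= 66 - 24 = 42

42


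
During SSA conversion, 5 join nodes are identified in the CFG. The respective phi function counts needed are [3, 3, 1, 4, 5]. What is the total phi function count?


Total phi functions = sum of phi functions at each join node
= 3 + 3 + 1 + 4 + 5 = 16

16


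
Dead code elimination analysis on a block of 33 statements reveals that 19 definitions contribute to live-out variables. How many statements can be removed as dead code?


Dead code = total statements - live definitions
= 33 - 19 = 14

14


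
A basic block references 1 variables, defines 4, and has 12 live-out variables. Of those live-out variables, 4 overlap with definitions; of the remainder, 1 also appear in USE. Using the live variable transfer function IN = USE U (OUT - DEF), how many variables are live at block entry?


OUT - DEF: 12 - 4 = 8
|IN| = |USE| + |OUT - DEF| - |USE ∩ (OUT - DEF)| = 1 + 8 - 1 = 8

8


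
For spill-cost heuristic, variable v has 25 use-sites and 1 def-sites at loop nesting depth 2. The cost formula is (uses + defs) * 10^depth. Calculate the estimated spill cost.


uses + defs = 25 + 1 = 26
10^2 = 100
Spill cost = 26 * 100 = 2600

2600


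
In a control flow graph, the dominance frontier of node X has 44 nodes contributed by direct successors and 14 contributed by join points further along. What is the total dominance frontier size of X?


DF(X) = direct successor contributions + join point contributions
= 44 + 14 = 58

58


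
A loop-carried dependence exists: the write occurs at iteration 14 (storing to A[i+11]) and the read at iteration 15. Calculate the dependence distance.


Distance = read iteration - write iteration
= 15 - 14 = 1

1


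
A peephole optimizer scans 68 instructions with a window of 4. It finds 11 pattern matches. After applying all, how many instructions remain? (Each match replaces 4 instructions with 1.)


Each match removes 3 instructions.
Total removed = 11 * 3 = 33
Remaining = 68 - 33 = 35

35


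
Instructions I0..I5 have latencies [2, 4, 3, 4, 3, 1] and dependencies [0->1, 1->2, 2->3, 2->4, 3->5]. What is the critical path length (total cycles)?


Compute longest path through dependency graph: dist(Ik) = max over predecessors of dist + latency(Ik).
dist(I0) = latency 2 = 2
dist(I1) = dist(I0) + 4 = 2 + 4 = 6
dist(I2) = dist(I1) + 3 = 6 + 3 = 9
dist(I3) = dist(I2) + 4 = 9 + 4 = 13
dist(I4) = dist(I2) + 3 = 9 + 3 = 12
dist(I5) = dist(I3) + 1 = 13 + 1 = 14
Critical path = max dist = 14

14


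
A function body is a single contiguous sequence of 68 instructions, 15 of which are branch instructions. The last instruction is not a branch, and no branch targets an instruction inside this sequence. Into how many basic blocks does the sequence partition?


With no in-sequence branch targets, the leaders are the first instruction plus the instruction after each branch.
Number of basic blocks = branches + 1
= 15 + 1 = 16

16


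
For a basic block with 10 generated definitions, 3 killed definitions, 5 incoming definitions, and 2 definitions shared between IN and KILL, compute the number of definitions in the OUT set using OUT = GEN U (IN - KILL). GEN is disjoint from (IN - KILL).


IN - KILL: 5 - 2 = 3 surviving definitions
OUT = GEN + surviving = 10 + 3 = 13

13


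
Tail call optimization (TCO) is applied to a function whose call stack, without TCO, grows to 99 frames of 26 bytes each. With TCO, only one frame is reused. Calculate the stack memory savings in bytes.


Without TCO: 99 * 26 = 2574 bytes
With TCO: reuse 1 frame = 26 bytes
Savings = 2574 - 26 = 2548

2548


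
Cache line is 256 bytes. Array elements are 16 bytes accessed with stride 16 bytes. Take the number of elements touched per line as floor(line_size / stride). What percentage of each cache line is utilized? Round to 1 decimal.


Elements per cache line = floor(256 / 16) = 16
Bytes used = 16 * 16 = 256
Utilization = 256 / 256 * 100 = 100.0%

100.0


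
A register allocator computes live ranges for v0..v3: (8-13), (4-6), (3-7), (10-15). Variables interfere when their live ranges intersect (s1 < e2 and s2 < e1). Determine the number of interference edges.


Check all pairs for overlapping intervals.
Two intervals (s1,e1) and (s2,e2) overlap if s1 < e2 and s2 < e1.
v0 (8-13) vs v1..v3: overlaps v3 -> 1
v1 (4-6) vs v2..v3: overlaps v2 -> 1
v2 (3-7) vs v3: overlaps none -> 0
Total overlapping pairs = 1 + 1 + 0 = 2

2


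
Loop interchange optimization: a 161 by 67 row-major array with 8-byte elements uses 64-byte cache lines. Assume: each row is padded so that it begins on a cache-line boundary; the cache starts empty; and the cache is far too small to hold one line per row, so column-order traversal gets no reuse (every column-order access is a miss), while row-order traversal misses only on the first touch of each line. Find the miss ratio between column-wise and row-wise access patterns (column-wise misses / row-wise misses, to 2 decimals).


Each row occupies 67 * 8 = 536 bytes and starts on a line boundary, so it spans ceil(536 / 64) = 9 cache lines.
Row-major traversal misses (one per line touched): 161 * ceil(67 * 8 / 64) = 1449
Column-major traversal misses (no reuse, every access misses): 161 * 67 = 10787
Ratio = 10787 / 1449 = 7.44

7.44


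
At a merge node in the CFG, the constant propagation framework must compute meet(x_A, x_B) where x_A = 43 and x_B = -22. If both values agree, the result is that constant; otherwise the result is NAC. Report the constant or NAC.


Meet operation: if both paths give the same constant, result is that constant; if they differ, result is NAC (not-a-constant).
Path A: 43, Path B: -22 -> differ
Result: not-a-constant -> NAC

NAC


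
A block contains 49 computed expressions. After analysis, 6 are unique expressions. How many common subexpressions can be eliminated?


CSE count = total expressions - unique expressions
= 49 - 6 = 43

43


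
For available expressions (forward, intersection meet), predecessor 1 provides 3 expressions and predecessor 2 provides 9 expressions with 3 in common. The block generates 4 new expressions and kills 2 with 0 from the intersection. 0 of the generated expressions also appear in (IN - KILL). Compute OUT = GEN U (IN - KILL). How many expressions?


IN = intersection of predecessors = 3
IN - KILL = 3 - 0 = 3
|OUT| = |GEN| + |IN - KILL| - |GEN ∩ (IN - KILL)| = 4 + 3 - 0 = 7

7


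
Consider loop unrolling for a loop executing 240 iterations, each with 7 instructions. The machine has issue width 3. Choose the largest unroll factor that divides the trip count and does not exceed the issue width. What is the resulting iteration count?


Largest divisor of 240 <= 3 is 3
New iterations = 240 / 3 = 80

80


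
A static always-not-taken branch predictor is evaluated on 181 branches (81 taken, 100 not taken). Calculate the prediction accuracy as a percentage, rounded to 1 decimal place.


Predictor: always-not-taken
Correct predictions = 100
Accuracy = 100 / 181 * 100 = 55.2%

55.2


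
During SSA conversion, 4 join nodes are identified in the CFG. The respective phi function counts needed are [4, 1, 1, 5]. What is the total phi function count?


Total phi functions = sum of phi functions at each join node
= 4 + 1 + 1 + 5 = 11

11


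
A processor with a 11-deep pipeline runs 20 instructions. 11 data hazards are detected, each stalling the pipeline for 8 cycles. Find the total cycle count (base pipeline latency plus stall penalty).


Base cycles = 11 + 20 - 1 = 30
Total stalls = 11 * 8 = 88
Total = 30 + 88 = 118

118


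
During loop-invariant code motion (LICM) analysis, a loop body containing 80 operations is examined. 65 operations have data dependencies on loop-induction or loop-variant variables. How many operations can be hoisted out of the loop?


Invariant candidates = total - loop-dependent
= 80 - 65 = 15

15


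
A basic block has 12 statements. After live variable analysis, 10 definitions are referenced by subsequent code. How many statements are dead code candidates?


Dead code = total statements - live definitions
= 12 - 10 = 2

2


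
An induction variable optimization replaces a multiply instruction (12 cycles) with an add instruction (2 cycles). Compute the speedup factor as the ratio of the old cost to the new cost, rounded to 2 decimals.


Ratio = mult_cost / add_cost = 12 / 2 = 6.0

6.0


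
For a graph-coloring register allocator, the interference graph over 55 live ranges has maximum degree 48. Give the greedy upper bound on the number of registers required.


Greedy coloring never needs more than (max_degree + 1) colors: when coloring a vertex, at most max_degree neighbors are already colored.
Upper bound = 48 + 1 = 49

49


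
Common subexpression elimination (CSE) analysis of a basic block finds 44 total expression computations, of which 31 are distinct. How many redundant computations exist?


CSE count = total expressions - unique expressions
= 44 - 31 = 13

13


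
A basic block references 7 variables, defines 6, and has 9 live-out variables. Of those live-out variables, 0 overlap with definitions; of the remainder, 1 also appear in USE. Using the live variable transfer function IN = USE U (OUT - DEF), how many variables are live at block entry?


OUT - DEF: 9 - 0 = 9
|IN| = |USE| + |OUT - DEF| - |USE ∩ (OUT - DEF)| = 7 + 9 - 1 = 15

15


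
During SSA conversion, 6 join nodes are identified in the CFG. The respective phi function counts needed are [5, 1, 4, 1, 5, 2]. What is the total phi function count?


Total phi functions = sum of phi functions at each join node
= 5 + 1 + 4 + 1 + 5 + 2 = 18

18


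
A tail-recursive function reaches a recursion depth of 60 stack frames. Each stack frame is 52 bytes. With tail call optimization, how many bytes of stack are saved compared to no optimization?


Without TCO: 60 * 52 = 3120 bytes
With TCO: reuse 1 frame = 52 bytes
Savings = 3120 - 52 = 3068

3068


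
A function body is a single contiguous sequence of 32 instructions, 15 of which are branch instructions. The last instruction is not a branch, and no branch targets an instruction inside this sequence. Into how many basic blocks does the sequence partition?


With no in-sequence branch targets, the leaders are the first instruction plus the instruction after each branch.
Number of basic blocks = branches + 1
= 15 + 1 = 16

16


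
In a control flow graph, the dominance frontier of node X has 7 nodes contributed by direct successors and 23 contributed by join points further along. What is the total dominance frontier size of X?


DF(X) = direct successor contributions + join point contributions
= 7 + 23 = 30

30


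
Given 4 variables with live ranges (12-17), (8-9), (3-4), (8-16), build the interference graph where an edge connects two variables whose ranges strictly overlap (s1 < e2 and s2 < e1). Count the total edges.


Check all pairs for overlapping intervals.
Two intervals (s1,e1) and (s2,e2) overlap if s1 < e2 and s2 < e1.
v0 (12-17) vs v1..v3: overlaps v3 -> 1
v1 (8-9) vs v2..v3: overlaps v3 -> 1
v2 (3-4) vs v3: overlaps none -> 0
Total overlapping pairs = 1 + 1 + 0 = 2

2


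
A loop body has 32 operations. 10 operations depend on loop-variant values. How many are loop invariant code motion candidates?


Invariant candidates = total - loop-dependent
= 32 - 10 = 22

22


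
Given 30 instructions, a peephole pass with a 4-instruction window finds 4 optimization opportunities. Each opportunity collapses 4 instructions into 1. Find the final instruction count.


Each match removes 3 instructions.
Total removed = 4 * 3 = 12
Remaining = 30 - 12 = 18

18


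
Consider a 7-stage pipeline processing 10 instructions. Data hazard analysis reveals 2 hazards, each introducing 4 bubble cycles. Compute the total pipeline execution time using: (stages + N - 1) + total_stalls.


Base cycles = 7 + 10 - 1 = 16
Total stalls = 2 * 4 = 8
Total = 16 + 8 = 24

24


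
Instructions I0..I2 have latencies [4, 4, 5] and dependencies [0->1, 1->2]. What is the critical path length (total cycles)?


Compute longest path through dependency graph: dist(Ik) = max over predecessors of dist + latency(Ik).
dist(I0) = latency 4 = 4
dist(I1) = dist(I0) + 4 = 4 + 4 = 8
dist(I2) = dist(I1) + 5 = 8 + 5 = 13
Critical path = max dist = 13

13


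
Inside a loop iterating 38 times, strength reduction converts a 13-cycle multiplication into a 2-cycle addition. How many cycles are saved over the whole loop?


Per-iteration saving = 13 - 2 = 11
Total saved = 38 * 11 = 418

418


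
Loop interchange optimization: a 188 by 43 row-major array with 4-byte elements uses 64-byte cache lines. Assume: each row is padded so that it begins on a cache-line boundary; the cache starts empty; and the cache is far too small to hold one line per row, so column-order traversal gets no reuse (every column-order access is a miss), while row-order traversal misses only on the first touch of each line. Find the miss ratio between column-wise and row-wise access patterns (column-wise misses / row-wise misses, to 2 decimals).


Each row occupies 43 * 4 = 172 bytes and starts on a line boundary, so it spans ceil(172 / 64) = 3 cache lines.
Row-major traversal misses (one per line touched): 188 * ceil(43 * 4 / 64) = 564
Column-major traversal misses (no reuse, every access misses): 188 * 43 = 8084
Ratio = 8084 / 564 = 14.33

14.33


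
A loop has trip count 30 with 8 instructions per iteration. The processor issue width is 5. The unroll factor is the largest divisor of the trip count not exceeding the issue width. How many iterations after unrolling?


Largest divisor of 30 <= 5 is 5
New iterations = 30 / 5 = 6

6


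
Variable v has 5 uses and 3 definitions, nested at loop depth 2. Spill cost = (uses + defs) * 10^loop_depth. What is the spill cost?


uses + defs = 5 + 3 = 8
10^2 = 100
Spill cost = 8 * 100 = 800

800


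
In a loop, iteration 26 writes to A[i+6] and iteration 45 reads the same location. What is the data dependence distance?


Distance = read iteration - write iteration
= 45 - 26 = 19

19


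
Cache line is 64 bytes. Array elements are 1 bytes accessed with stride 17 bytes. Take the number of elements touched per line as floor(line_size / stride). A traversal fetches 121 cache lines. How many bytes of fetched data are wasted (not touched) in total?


Elements per line = floor(64 / 17) = 3
Bytes used per line = 3 * 1 = 3
Wasted per line = 64 - 3 = 61
Total wasted = 61 * 121 = 7381

7381


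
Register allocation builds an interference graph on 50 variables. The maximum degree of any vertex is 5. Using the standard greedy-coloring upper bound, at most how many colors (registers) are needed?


Greedy coloring never needs more than (max_degree + 1) colors: when coloring a vertex, at most max_degree neighbors are already colored.
Upper bound = 5 + 1 = 6

6


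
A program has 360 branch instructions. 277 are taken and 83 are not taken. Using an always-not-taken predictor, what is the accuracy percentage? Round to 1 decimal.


Predictor: always-not-taken
Correct predictions = 83
Accuracy = 83 / 360 * 100 = 23.1%

23.1


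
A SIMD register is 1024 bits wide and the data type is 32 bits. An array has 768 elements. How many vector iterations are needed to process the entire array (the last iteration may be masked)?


Width = 1024 / 32 = 32 elements per vector op
Iterations = ceil(768 / 32) = 24

24


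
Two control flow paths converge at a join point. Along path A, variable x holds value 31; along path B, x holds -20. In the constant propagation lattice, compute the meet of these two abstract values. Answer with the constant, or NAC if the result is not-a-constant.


Meet operation: if both paths give the same constant, result is that constant; if they differ, result is NAC (not-a-constant).
Path A: 31, Path B: -20 -> differ
Result: not-a-constant -> NAC

NAC


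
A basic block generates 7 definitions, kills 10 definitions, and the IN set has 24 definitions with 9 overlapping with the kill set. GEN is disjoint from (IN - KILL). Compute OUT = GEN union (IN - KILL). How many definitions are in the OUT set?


IN - KILL: 24 - 9 = 15 surviving definitions
OUT = GEN + surviving = 7 + 15 = 22

22


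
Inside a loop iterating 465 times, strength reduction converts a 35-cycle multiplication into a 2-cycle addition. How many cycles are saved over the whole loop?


Per-iteration saving = 35 - 2 = 33
Total saved = 465 * 33 = 15345

15345


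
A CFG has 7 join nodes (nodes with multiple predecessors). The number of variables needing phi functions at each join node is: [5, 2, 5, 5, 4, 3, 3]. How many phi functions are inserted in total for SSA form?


Total phi functions = sum of phi functions at each join node
= 5 + 2 + 5 + 5 + 4 + 3 + 3 = 27

27


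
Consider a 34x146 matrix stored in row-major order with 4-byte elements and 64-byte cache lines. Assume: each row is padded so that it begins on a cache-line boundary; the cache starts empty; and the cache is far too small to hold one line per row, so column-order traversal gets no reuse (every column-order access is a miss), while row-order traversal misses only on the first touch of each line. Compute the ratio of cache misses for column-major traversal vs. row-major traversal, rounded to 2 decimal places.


Each row occupies 146 * 4 = 584 bytes and starts on a line boundary, so it spans ceil(584 / 64) = 10 cache lines.
Row-major traversal misses (one per line touched): 34 * ceil(146 * 4 / 64) = 340
Column-major traversal misses (no reuse, every access misses): 34 * 146 = 4964
Ratio = 4964 / 340 = 14.6

14.6


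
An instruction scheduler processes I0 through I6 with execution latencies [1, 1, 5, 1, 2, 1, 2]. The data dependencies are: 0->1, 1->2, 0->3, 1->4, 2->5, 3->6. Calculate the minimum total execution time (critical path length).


Compute longest path through dependency graph: dist(Ik) = max over predecessors of dist + latency(Ik).
dist(I0) = latency 1 = 1
dist(I1) = dist(I0) + 1 = 1 + 1 = 2
dist(I2) = dist(I1) + 5 = 2 + 5 = 7
dist(I3) = dist(I0) + 1 = 1 + 1 = 2
dist(I4) = dist(I1) + 2 = 2 + 2 = 4
dist(I5) = dist(I2) + 1 = 7 + 1 = 8
dist(I6) = dist(I3) + 2 = 2 + 2 = 4
Critical path = max dist = 8

8


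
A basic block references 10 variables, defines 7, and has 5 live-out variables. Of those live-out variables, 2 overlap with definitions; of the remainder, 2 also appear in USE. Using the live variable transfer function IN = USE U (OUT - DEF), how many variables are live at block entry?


OUT - DEF: 5 - 2 = 3
|IN| = |USE| + |OUT - DEF| - |USE ∩ (OUT - DEF)| = 10 + 3 - 2 = 11

11


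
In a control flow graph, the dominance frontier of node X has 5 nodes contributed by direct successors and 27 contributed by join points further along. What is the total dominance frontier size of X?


DF(X) = direct successor contributions + join point contributions
= 5 + 27 = 32

32


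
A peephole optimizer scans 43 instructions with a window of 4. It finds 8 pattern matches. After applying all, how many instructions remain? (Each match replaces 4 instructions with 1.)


Each match removes 3 instructions.
Total removed = 8 * 3 = 24
Remaining = 43 - 24 = 19

19


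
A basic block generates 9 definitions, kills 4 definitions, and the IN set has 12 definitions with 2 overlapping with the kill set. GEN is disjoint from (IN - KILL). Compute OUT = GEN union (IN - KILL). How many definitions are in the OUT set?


IN - KILL: 12 - 2 = 10 surviving definitions
OUT = GEN + surviving = 9 + 10 = 19

19


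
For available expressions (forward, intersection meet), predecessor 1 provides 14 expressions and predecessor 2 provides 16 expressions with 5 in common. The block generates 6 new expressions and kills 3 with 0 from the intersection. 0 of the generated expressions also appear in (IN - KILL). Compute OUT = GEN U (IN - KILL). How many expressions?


IN = intersection of predecessors = 5
IN - KILL = 5 - 0 = 5
|OUT| = |GEN| + |IN - KILL| - |GEN ∩ (IN - KILL)| = 6 + 5 - 0 = 11

11


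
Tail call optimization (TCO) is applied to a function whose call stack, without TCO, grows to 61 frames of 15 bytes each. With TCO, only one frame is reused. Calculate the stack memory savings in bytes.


Without TCO: 61 * 15 = 915 bytes
With TCO: reuse 1 frame = 15 bytes
Savings = 915 - 15 = 900

900


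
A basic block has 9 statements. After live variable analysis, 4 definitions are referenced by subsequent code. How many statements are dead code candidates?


Dead code = total statements - live definitions
= 9 - 4 = 5

5


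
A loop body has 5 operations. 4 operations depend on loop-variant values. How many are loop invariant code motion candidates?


Invariant candidates = total - loop-dependent
= 5 - 4 = 1

1


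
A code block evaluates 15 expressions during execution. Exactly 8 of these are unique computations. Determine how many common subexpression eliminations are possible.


CSE count = total expressions - unique expressions
= 15 - 8 = 7

7


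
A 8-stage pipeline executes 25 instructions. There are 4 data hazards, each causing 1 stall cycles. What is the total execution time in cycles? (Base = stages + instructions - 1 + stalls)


Base cycles = 8 + 25 - 1 = 32
Total stalls = 4 * 1 = 4
Total = 32 + 4 = 36

36


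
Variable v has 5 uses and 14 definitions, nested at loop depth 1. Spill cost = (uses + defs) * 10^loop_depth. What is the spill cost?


uses + defs = 5 + 14 = 19
10^1 = 10
Spill cost = 19 * 10 = 190

190


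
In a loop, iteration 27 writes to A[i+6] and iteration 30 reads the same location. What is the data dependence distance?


Distance = read iteration - write iteration
= 30 - 27 = 3

3


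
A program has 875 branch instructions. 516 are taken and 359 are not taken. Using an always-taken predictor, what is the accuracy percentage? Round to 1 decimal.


Predictor: always-taken
Correct predictions = 516
Accuracy = 516 / 875 * 100 = 59.0%

59.0


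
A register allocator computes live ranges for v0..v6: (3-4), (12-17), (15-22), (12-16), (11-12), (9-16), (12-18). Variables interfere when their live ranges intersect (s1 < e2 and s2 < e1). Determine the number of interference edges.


Check all pairs for overlapping intervals.
Two intervals (s1,e1) and (s2,e2) overlap if s1 < e2 and s2 < e1.
v0 (3-4) vs v1..v6: overlaps none -> 0
v1 (12-17) vs v2..v6: overlaps v2, v3, v5, v6 -> 4
v2 (15-22) vs v3..v6: overlaps v3, v5, v6 -> 3
v3 (12-16) vs v4..v6: overlaps v5, v6 -> 2
v4 (11-12) vs v5..v6: overlaps v5 -> 1
v5 (9-16) vs v6: overlaps v6 -> 1
Total overlapping pairs = 0 + 4 + 3 + 2 + 1 + 1 = 11

11


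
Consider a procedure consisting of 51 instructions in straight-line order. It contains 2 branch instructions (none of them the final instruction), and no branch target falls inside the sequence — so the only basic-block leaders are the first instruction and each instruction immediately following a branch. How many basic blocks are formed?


With no in-sequence branch targets, the leaders are the first instruction plus the instruction after each branch.
Number of basic blocks = branches + 1
= 2 + 1 = 3

3
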